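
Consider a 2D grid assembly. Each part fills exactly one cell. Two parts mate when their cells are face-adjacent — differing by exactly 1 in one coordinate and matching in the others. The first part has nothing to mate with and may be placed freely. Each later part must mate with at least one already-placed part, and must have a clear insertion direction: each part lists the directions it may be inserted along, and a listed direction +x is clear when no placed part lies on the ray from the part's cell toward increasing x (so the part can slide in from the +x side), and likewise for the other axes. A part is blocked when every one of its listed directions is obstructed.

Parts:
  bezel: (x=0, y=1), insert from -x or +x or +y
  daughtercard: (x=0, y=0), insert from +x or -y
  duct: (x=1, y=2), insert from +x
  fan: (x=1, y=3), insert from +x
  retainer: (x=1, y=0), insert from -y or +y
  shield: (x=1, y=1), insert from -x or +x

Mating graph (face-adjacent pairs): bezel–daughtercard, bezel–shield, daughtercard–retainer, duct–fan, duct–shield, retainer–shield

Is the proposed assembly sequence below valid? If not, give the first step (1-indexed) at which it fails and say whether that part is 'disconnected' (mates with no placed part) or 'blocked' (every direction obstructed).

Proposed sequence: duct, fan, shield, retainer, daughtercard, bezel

Valid

1. duct@(1, 2) [+x clear] — {duct}
2. fan@(1, 3) [+x clear] — {duct, fan}
3. shield@(1, 1) [-x clear] — {duct, fan, shield}
4. retainer@(1, 0) [-y clear] — {duct, fan, retainer, shield}
5. daughtercard@(0, 0) [-y clear] — {daughtercard, duct, fan, retainer, shield}
6. bezel@(0, 1) [-x clear] — {bezel, daughtercard, duct, fan, retainer, shield}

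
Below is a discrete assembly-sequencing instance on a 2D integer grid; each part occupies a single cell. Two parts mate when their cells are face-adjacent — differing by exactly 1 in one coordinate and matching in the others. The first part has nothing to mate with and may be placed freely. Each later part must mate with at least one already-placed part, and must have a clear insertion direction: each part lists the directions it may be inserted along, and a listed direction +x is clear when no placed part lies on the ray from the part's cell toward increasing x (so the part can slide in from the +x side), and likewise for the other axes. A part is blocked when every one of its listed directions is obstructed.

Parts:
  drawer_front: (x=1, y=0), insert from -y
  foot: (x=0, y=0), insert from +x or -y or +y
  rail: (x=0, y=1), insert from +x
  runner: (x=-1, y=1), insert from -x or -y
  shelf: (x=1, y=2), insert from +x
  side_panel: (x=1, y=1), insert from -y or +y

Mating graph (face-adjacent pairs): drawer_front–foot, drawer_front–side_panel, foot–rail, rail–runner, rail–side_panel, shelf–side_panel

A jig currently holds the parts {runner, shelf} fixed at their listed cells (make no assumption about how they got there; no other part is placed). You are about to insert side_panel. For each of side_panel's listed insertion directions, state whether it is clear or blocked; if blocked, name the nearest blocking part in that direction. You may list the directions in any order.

+y: blocked by shelf; -y: clear

-y: ray from side_panel(1, 1) has no placed part ⇒ clear
+y: nearest on ray is shelf@(1, 2) ⇒ blocked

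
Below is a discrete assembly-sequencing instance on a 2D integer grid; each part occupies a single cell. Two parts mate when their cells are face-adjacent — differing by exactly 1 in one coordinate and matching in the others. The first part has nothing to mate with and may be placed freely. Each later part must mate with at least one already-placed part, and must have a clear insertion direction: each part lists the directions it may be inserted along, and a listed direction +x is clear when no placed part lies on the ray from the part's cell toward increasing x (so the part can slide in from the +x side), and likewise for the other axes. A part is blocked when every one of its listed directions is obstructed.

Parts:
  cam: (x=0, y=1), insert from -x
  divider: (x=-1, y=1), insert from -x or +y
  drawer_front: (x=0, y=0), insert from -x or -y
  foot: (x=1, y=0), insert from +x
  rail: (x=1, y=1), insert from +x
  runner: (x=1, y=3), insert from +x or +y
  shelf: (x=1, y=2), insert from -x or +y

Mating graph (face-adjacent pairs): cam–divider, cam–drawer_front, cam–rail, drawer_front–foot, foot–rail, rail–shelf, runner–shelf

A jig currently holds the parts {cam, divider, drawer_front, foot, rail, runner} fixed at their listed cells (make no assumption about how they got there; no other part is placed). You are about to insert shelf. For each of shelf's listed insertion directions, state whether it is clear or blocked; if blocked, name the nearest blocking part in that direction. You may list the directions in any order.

+y: blocked by runner; -x: clear

-x: ray from shelf(1, 2) has no placed part ⇒ clear
+y: nearest on ray is runner@(1, 3) ⇒ blocked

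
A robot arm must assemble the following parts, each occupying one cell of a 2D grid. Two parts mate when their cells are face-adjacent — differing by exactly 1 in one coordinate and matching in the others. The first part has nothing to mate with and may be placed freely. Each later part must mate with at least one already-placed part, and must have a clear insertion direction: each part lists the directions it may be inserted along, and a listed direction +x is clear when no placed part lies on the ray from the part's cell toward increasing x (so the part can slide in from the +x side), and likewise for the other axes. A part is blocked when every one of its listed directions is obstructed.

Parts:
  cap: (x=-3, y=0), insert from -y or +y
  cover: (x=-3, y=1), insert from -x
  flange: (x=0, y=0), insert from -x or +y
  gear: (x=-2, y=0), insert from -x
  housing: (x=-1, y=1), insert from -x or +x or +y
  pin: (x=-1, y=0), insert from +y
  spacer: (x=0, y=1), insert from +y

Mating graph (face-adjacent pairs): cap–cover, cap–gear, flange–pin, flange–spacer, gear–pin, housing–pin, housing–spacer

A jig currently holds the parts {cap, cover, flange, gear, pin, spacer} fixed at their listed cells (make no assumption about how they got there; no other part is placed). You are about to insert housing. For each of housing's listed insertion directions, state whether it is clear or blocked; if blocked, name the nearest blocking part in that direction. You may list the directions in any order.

+x: blocked by spacer; +y: clear; -x: blocked by cover

-x: nearest on ray is cover@(-3, 1) ⇒ blocked
+x: nearest on ray is spacer@(0, 1) ⇒ blocked
+y: ray from housing(-1, 1) has no placed part ⇒ clear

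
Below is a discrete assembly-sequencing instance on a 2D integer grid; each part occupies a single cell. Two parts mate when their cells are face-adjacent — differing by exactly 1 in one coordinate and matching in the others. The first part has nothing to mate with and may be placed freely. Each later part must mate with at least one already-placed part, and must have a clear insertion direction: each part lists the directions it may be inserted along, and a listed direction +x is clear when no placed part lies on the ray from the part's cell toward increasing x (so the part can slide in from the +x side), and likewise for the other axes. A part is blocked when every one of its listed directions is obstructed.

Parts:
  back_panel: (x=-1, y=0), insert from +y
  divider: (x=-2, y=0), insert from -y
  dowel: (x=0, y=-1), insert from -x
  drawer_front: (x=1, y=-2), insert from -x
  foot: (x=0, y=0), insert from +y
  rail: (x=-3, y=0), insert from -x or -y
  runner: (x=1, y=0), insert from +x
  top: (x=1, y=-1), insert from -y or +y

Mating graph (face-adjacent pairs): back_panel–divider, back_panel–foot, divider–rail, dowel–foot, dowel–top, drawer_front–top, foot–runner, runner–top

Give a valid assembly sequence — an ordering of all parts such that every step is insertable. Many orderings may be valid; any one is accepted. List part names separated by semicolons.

1. runner@(1, 0) [+x clear] — {runner}
2. top@(1, -1) [-y clear] — {runner, top}
3. drawer_front@(1, -2) [-x clear] — {drawer_front, runner, top}
4. dowel@(0, -1) [-x clear] — {dowel, drawer_front, runner, top}
5. foot@(0, 0) [+y clear] — {dowel, drawer_front, foot, runner, top}
6. back_panel@(-1, 0) [+y clear] — {back_panel, dowel, drawer_front, foot, runner, top}
7. divider@(-2, 0) [-y clear] — {back_panel, divider, dowel, drawer_front, foot, runner, top}
8. rail@(-3, 0) [-x clear] — {back_panel, divider, dowel, drawer_front, foot, rail, runner, top}

runner; top; drawer_front; dowel; foot; back_panel; divider; rail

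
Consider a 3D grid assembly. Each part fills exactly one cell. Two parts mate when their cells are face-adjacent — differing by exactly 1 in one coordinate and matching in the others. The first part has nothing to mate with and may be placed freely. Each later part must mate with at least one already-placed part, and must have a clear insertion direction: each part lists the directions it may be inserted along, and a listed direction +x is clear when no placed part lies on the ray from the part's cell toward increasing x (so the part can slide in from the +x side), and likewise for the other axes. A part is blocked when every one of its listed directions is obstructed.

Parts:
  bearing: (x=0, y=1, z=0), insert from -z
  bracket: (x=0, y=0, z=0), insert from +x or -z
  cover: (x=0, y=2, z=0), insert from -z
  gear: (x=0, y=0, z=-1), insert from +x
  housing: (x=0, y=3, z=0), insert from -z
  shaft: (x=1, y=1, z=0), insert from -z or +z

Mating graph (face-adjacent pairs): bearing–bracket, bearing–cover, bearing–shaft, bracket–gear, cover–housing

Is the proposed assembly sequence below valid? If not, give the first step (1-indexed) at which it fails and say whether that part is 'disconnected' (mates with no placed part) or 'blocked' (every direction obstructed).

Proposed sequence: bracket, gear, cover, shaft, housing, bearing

1. bracket@(0, 0, 0) [+x clear] — {bracket}
2. gear@(0, 0, -1) [+x clear] — {bracket, gear}
3. cover@(0, 2, 0) — no placed neighbour ⇒ disconnected

Invalid at step 3 (disconnected)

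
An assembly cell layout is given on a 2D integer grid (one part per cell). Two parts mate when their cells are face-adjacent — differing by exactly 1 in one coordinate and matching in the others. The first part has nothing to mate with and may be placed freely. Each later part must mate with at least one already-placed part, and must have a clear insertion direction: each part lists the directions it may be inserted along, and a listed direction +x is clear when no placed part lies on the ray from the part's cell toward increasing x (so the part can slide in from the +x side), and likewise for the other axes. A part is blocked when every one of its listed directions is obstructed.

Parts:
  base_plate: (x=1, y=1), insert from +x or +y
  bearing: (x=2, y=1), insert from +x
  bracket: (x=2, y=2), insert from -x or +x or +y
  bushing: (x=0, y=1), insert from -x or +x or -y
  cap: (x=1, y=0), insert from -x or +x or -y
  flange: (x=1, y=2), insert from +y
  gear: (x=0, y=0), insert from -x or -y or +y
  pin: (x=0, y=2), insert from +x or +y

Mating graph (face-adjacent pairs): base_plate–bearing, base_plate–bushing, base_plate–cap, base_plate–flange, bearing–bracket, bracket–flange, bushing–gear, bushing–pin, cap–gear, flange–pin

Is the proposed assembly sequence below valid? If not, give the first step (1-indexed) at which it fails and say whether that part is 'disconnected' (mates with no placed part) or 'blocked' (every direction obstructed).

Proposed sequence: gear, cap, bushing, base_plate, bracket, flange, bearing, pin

Invalid at step 5 (disconnected)

1. gear@(0, 0) [-x clear] — {gear}
2. cap@(1, 0) [+x clear] — {cap, gear}
3. bushing@(0, 1) [-x clear] — {bushing, cap, gear}
4. base_plate@(1, 1) [+x clear] — {base_plate, bushing, cap, gear}
5. bracket@(2, 2) — no placed neighbour ⇒ disconnected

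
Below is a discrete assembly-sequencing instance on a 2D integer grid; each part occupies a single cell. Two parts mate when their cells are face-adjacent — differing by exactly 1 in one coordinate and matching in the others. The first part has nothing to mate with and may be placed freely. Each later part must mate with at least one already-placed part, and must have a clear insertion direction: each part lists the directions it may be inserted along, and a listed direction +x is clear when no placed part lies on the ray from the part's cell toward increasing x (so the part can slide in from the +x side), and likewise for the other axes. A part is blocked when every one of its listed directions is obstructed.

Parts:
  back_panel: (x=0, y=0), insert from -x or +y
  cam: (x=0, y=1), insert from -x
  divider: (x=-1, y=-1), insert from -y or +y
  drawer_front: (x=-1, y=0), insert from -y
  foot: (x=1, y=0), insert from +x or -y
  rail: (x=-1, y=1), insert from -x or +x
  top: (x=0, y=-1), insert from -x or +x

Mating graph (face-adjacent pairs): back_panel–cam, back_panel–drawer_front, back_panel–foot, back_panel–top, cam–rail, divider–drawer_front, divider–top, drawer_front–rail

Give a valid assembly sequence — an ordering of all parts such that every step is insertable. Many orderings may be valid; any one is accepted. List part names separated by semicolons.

top; back_panel; drawer_front; divider; cam; rail; foot

1. top@(0, -1) [-x clear] — {top}
2. back_panel@(0, 0) [-x clear] — {back_panel, top}
3. drawer_front@(-1, 0) [-y clear] — {back_panel, drawer_front, top}
4. divider@(-1, -1) [-y clear] — {back_panel, divider, drawer_front, top}
5. cam@(0, 1) [-x clear] — {back_panel, cam, divider, drawer_front, top}
6. rail@(-1, 1) [-x clear] — {back_panel, cam, divider, drawer_front, rail, top}
7. foot@(1, 0) [+x clear] — {back_panel, cam, divider, drawer_front, foot, rail, top}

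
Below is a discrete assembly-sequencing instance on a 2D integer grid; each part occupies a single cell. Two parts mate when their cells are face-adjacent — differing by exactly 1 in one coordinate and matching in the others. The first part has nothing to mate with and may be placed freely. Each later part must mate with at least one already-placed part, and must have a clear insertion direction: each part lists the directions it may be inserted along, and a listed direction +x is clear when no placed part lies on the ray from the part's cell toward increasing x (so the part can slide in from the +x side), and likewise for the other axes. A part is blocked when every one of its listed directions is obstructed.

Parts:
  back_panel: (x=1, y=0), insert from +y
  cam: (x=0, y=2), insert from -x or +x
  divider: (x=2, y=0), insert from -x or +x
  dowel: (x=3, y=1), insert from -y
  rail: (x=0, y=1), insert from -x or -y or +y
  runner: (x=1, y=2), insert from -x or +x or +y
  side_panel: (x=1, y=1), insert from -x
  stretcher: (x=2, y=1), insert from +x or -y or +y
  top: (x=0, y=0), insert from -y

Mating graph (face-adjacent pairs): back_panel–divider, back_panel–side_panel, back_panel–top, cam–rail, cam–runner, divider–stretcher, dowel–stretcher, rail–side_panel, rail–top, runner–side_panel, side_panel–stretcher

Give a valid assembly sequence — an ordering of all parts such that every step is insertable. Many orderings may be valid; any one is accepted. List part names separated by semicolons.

back_panel; side_panel; runner; cam; rail; stretcher; top; divider; dowel

1. back_panel@(1, 0) [+y clear] — {back_panel}
2. side_panel@(1, 1) [-x clear] — {back_panel, side_panel}
3. runner@(1, 2) [-x clear] — {back_panel, runner, side_panel}
4. cam@(0, 2) [-x clear] — {back_panel, cam, runner, side_panel}
5. rail@(0, 1) [-x clear] — {back_panel, cam, rail, runner, side_panel}
6. stretcher@(2, 1) [+x clear] — {back_panel, cam, rail, runner, side_panel, stretcher}
7. top@(0, 0) [-y clear] — {back_panel, cam, rail, runner, side_panel, stretcher, top}
8. divider@(2, 0) [+x clear] — {back_panel, cam, divider, rail, runner, side_panel, stretcher, top}
9. dowel@(3, 1) [-y clear] — {back_panel, cam, divider, dowel, rail, runner, side_panel, stretcher, top}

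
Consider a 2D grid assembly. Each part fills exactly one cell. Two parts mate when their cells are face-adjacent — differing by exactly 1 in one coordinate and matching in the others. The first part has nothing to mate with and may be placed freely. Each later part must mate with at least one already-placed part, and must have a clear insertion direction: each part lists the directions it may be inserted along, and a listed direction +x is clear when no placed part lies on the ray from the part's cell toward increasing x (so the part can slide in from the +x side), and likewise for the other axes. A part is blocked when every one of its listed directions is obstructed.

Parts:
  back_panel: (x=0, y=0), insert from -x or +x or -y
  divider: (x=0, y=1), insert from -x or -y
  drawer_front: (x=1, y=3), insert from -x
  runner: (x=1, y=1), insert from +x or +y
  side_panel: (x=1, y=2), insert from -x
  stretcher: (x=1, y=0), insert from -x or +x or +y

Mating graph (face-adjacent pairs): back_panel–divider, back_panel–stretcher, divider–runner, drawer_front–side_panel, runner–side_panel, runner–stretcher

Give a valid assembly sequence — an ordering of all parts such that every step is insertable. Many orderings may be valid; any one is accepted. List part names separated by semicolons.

1. divider@(0, 1) [-x clear] — {divider}
2. back_panel@(0, 0) [-x clear] — {back_panel, divider}
3. runner@(1, 1) [+x clear] — {back_panel, divider, runner}
4. side_panel@(1, 2) [-x clear] — {back_panel, divider, runner, side_panel}
5. drawer_front@(1, 3) [-x clear] — {back_panel, divider, drawer_front, runner, side_panel}
6. stretcher@(1, 0) [+x clear] — {back_panel, divider, drawer_front, runner, side_panel, stretcher}

divider; back_panel; runner; side_panel; drawer_front; stretcher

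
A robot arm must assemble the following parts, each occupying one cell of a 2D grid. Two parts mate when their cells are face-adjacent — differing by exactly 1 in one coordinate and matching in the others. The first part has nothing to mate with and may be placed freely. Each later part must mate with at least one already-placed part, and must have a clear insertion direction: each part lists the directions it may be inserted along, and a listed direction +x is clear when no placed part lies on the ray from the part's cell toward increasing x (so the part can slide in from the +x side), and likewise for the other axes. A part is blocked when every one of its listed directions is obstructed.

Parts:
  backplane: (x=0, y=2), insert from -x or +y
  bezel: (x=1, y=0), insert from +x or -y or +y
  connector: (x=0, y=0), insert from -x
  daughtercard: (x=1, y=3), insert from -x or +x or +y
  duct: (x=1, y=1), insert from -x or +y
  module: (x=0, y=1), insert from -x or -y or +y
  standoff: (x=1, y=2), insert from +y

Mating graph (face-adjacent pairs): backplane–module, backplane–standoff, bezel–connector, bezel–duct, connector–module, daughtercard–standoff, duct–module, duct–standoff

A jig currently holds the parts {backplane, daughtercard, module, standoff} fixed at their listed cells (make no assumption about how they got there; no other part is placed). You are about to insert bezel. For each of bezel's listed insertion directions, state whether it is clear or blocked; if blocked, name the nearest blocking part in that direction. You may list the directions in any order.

+x: clear; +y: blocked by standoff; -y: clear

+x: ray from bezel(1, 0) has no placed part ⇒ clear
-y: ray from bezel(1, 0) has no placed part ⇒ clear
+y: nearest on ray is standoff@(1, 2) ⇒ blocked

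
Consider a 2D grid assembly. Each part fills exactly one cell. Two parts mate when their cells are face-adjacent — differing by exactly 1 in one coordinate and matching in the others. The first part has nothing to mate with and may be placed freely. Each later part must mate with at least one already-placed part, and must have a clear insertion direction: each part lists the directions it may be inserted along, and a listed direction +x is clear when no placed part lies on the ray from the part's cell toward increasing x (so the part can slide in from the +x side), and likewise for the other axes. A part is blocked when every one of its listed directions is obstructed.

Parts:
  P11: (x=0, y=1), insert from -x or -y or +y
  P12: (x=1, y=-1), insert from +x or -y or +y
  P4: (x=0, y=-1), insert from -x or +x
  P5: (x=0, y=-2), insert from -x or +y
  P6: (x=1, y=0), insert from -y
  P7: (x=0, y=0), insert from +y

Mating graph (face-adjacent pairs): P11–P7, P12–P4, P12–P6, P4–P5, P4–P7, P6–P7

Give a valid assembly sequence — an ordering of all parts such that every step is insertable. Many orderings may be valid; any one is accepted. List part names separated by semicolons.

P7; P4; P5; P11; P6; P12

1. P7@(0, 0) [+y clear] — {P7}
2. P4@(0, -1) [-x clear] — {P4, P7}
3. P5@(0, -2) [-x clear] — {P4, P5, P7}
4. P11@(0, 1) [-x clear] — {P11, P4, P5, P7}
5. P6@(1, 0) [-y clear] — {P11, P4, P5, P6, P7}
6. P12@(1, -1) [+x clear] — {P11, P12, P4, P5, P6, P7}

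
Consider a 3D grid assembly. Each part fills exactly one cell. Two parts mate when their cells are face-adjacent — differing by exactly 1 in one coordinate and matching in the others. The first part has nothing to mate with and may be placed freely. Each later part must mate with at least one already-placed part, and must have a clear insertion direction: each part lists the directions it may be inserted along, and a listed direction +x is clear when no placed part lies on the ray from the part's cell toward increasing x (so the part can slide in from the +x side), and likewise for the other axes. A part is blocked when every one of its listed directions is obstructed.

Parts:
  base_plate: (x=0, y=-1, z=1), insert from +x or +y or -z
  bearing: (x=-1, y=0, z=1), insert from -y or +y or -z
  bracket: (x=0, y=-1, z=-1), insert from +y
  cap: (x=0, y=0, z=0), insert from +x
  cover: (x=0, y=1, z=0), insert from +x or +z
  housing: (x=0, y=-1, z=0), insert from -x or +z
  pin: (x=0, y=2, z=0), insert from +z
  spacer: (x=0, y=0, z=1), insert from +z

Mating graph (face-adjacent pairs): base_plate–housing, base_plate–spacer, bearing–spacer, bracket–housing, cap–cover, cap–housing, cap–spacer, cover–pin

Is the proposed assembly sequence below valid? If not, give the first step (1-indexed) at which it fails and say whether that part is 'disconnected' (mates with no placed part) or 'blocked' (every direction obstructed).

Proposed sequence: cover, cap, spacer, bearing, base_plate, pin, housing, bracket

1. cover@(0, 1, 0) [+x clear] — {cover}
2. cap@(0, 0, 0) [+x clear] — {cap, cover}
3. spacer@(0, 0, 1) [+z clear] — {cap, cover, spacer}
4. bearing@(-1, 0, 1) [-y clear] — {bearing, cap, cover, spacer}
5. base_plate@(0, -1, 1) [+x clear] — {base_plate, bearing, cap, cover, spacer}
6. pin@(0, 2, 0) [+z clear] — {base_plate, bearing, cap, cover, pin, spacer}
7. housing@(0, -1, 0) [-x clear] — {base_plate, bearing, cap, cover, housing, pin, spacer}
8. bracket@(0, -1, -1) [+y clear] — {base_plate, bearing, bracket, cap, cover, housing, pin, spacer}

Valid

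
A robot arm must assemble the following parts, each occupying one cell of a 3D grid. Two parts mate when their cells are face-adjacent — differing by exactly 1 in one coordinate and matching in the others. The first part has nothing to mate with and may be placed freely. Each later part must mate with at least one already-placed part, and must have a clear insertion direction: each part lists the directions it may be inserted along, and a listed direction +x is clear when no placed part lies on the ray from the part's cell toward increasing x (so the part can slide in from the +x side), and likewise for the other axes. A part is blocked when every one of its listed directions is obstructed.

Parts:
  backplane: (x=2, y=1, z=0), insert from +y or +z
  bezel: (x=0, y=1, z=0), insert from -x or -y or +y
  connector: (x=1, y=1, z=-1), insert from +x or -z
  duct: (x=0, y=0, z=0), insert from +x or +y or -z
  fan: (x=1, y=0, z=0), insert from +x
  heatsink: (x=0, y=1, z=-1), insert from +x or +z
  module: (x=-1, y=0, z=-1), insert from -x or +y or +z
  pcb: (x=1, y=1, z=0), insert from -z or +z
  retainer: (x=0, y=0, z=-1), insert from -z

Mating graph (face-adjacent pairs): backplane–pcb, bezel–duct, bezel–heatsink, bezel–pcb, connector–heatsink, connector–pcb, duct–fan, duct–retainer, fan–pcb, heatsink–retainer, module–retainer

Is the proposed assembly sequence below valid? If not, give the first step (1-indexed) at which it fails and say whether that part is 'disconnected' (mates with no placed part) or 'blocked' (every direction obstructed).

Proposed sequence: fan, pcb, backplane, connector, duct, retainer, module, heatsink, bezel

Valid

1. fan@(1, 0, 0) [+x clear] — {fan}
2. pcb@(1, 1, 0) [-z clear] — {fan, pcb}
3. backplane@(2, 1, 0) [+y clear] — {backplane, fan, pcb}
4. connector@(1, 1, -1) [+x clear] — {backplane, connector, fan, pcb}
5. duct@(0, 0, 0) [+y clear] — {backplane, connector, duct, fan, pcb}
6. retainer@(0, 0, -1) [-z clear] — {backplane, connector, duct, fan, pcb, retainer}
7. module@(-1, 0, -1) [-x clear] — {backplane, connector, duct, fan, module, pcb, retainer}
8. heatsink@(0, 1, -1) [+z clear] — {backplane, connector, duct, fan, heatsink, module, pcb, retainer}
9. bezel@(0, 1, 0) [-x clear] — {backplane, bezel, connector, duct, fan, heatsink, module, pcb, retainer}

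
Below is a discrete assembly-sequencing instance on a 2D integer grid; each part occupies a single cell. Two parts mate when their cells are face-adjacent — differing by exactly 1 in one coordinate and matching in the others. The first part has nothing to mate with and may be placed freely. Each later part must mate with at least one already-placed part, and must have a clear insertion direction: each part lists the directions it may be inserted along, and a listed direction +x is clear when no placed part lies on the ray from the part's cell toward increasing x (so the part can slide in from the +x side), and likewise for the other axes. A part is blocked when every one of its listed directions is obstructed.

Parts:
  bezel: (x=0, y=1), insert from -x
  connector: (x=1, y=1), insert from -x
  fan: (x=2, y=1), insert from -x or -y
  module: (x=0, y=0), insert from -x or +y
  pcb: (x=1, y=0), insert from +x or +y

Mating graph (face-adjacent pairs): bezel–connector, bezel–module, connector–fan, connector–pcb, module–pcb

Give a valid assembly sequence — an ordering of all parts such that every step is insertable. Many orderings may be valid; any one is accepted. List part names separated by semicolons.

fan; connector; pcb; bezel; module

1. fan@(2, 1) [-x clear] — {fan}
2. connector@(1, 1) [-x clear] — {connector, fan}
3. pcb@(1, 0) [+x clear] — {connector, fan, pcb}
4. bezel@(0, 1) [-x clear] — {bezel, connector, fan, pcb}
5. module@(0, 0) [-x clear] — {bezel, connector, fan, module, pcb}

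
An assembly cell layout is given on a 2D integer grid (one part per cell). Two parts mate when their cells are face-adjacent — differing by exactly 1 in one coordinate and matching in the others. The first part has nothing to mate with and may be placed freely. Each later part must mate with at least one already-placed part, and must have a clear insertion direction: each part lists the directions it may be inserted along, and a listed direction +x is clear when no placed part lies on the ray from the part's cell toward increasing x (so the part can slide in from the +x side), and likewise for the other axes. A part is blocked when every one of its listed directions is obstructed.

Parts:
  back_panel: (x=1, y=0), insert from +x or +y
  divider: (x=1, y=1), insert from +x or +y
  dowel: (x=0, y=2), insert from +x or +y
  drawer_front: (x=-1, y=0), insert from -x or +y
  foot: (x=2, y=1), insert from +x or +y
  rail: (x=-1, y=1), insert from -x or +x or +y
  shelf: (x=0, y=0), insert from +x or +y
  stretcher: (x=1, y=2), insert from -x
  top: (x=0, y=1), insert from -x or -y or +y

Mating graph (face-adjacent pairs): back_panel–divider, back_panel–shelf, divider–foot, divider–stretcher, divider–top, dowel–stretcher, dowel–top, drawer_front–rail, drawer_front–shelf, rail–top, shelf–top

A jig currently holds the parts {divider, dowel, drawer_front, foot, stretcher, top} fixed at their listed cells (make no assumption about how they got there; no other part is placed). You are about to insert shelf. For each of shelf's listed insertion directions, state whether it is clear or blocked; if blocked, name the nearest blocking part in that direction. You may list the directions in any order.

+x: ray from shelf(0, 0) has no placed part ⇒ clear
+y: nearest on ray is top@(0, 1) ⇒ blocked

+x: clear; +y: blocked by top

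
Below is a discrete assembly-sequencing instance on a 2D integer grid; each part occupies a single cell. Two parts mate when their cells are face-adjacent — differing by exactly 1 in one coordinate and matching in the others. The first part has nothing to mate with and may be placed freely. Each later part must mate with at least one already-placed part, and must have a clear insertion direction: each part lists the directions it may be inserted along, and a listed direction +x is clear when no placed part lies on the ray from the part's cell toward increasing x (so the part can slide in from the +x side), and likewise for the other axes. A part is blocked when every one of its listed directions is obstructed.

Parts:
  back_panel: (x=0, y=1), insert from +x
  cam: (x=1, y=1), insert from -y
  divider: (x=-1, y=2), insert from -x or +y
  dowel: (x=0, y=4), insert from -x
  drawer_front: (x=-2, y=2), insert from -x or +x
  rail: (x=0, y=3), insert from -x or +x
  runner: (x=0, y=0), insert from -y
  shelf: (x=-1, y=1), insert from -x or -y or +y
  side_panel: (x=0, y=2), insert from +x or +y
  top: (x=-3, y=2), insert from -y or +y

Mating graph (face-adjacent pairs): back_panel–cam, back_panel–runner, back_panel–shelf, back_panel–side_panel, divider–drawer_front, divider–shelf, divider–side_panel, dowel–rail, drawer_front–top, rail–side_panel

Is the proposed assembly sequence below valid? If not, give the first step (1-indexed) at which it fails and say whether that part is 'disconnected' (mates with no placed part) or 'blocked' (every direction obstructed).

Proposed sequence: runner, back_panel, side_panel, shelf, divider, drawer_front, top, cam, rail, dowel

Valid

1. runner@(0, 0) [-y clear] — {runner}
2. back_panel@(0, 1) [+x clear] — {back_panel, runner}
3. side_panel@(0, 2) [+x clear] — {back_panel, runner, side_panel}
4. shelf@(-1, 1) [-x clear] — {back_panel, runner, shelf, side_panel}
5. divider@(-1, 2) [-x clear] — {back_panel, divider, runner, shelf, side_panel}
6. drawer_front@(-2, 2) [-x clear] — {back_panel, divider, drawer_front, runner, shelf, side_panel}
7. top@(-3, 2) [-y clear] — {back_panel, divider, drawer_front, runner, shelf, side_panel, top}
8. cam@(1, 1) [-y clear] — {back_panel, cam, divider, drawer_front, runner, shelf, side_panel, top}
9. rail@(0, 3) [-x clear] — {back_panel, cam, divider, drawer_front, rail, runner, shelf, side_panel, top}
10. dowel@(0, 4) [-x clear] — {back_panel, cam, divider, dowel, drawer_front, rail, runner, shelf, side_panel, top}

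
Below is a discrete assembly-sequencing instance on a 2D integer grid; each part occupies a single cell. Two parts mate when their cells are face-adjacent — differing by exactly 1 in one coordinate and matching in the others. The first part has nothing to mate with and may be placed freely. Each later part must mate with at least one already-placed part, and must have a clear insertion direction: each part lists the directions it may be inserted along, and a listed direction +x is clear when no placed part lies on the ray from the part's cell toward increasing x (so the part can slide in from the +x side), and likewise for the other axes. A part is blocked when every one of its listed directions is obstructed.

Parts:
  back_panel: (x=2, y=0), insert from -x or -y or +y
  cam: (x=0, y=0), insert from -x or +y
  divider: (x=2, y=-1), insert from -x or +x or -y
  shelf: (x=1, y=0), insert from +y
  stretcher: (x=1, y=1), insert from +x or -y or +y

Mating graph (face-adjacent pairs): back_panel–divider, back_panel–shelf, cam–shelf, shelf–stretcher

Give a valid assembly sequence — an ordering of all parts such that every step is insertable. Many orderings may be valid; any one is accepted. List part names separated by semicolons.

1. divider@(2, -1) [-x clear] — {divider}
2. back_panel@(2, 0) [-x clear] — {back_panel, divider}
3. shelf@(1, 0) [+y clear] — {back_panel, divider, shelf}
4. cam@(0, 0) [-x clear] — {back_panel, cam, divider, shelf}
5. stretcher@(1, 1) [+x clear] — {back_panel, cam, divider, shelf, stretcher}

divider; back_panel; shelf; cam; stretcher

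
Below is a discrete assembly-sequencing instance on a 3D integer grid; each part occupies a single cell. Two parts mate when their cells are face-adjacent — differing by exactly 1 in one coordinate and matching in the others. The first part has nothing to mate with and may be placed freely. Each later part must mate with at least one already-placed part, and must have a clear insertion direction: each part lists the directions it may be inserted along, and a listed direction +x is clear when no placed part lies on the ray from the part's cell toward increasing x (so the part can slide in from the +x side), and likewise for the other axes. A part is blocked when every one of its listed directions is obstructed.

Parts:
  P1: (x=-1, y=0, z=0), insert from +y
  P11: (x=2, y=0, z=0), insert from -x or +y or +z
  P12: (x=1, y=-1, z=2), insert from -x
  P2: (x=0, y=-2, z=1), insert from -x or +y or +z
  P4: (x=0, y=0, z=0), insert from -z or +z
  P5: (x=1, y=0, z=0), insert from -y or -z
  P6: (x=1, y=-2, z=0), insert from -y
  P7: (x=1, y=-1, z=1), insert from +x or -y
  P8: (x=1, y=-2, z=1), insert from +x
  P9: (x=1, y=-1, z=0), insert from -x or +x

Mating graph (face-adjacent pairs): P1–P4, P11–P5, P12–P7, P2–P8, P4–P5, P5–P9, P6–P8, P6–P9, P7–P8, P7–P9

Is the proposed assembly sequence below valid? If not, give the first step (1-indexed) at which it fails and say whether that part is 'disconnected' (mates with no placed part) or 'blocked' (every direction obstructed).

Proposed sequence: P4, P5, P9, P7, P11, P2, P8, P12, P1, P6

1. P4@(0, 0, 0) [-z clear] — {P4}
2. P5@(1, 0, 0) [-y clear] — {P4, P5}
3. P9@(1, -1, 0) [-x clear] — {P4, P5, P9}
4. P7@(1, -1, 1) [+x clear] — {P4, P5, P7, P9}
5. P11@(2, 0, 0) [+y clear] — {P11, P4, P5, P7, P9}
6. P2@(0, -2, 1) — no placed neighbour ⇒ disconnected

Invalid at step 6 (disconnected)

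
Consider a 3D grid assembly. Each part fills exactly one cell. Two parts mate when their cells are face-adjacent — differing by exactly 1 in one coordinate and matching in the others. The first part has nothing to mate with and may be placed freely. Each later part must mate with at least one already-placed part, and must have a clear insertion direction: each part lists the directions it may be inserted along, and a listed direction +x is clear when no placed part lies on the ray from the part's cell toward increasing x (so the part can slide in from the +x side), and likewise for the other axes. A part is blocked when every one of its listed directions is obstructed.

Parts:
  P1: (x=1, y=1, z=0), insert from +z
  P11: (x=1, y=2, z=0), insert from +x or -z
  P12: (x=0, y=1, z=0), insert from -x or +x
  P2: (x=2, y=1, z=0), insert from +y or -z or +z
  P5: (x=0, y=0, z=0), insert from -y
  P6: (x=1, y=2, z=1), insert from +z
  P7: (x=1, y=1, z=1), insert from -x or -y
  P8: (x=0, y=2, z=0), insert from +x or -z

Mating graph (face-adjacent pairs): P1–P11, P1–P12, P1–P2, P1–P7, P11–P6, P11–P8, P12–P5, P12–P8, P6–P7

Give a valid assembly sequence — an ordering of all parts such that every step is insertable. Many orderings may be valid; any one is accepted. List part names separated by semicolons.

P11; P1; P2; P8; P7; P6; P12; P5

1. P11@(1, 2, 0) [+x clear] — {P11}
2. P1@(1, 1, 0) [+z clear] — {P1, P11}
3. P2@(2, 1, 0) [+y clear] — {P1, P11, P2}
4. P8@(0, 2, 0) [-z clear] — {P1, P11, P2, P8}
5. P7@(1, 1, 1) [-x clear] — {P1, P11, P2, P7, P8}
6. P6@(1, 2, 1) [+z clear] — {P1, P11, P2, P6, P7, P8}
7. P12@(0, 1, 0) [-x clear] — {P1, P11, P12, P2, P6, P7, P8}
8. P5@(0, 0, 0) [-y clear] — {P1, P11, P12, P2, P5, P6, P7, P8}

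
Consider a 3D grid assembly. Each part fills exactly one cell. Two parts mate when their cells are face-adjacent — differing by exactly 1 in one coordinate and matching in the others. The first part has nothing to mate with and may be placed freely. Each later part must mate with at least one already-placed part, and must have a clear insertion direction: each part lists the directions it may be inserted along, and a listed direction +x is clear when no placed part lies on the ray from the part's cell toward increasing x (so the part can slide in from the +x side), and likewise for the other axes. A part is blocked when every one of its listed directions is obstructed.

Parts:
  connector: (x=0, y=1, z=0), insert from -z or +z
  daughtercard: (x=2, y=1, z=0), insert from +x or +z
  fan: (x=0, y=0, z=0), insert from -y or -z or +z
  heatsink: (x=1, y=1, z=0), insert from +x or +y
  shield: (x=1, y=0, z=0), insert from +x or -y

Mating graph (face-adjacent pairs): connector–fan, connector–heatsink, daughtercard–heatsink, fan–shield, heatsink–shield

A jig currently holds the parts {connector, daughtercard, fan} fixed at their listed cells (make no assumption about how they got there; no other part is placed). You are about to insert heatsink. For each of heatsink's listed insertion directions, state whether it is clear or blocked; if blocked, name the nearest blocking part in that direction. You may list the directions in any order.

+x: blocked by daughtercard; +y: clear

+x: nearest on ray is daughtercard@(2, 1, 0) ⇒ blocked
+y: ray from heatsink(1, 1, 0) has no placed part ⇒ clear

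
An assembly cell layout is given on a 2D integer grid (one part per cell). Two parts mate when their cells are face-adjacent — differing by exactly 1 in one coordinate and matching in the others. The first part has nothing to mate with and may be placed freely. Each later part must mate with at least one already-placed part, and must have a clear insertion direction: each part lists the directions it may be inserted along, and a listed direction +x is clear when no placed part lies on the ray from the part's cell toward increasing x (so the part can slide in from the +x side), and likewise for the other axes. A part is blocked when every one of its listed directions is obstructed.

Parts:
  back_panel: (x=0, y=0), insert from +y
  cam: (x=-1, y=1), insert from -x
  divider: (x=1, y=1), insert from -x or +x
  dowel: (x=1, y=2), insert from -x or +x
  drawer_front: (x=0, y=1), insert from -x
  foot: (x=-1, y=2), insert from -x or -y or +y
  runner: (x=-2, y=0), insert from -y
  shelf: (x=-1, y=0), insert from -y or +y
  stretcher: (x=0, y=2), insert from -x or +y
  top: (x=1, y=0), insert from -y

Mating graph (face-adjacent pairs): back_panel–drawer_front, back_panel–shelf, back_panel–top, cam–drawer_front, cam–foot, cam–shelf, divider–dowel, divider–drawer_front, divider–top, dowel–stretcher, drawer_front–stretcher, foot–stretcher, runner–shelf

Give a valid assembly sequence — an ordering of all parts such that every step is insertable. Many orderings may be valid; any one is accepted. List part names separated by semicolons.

dowel; divider; top; back_panel; drawer_front; cam; stretcher; foot; shelf; runner

1. dowel@(1, 2) [-x clear] — {dowel}
2. divider@(1, 1) [-x clear] — {divider, dowel}
3. top@(1, 0) [-y clear] — {divider, dowel, top}
4. back_panel@(0, 0) [+y clear] — {back_panel, divider, dowel, top}
5. drawer_front@(0, 1) [-x clear] — {back_panel, divider, dowel, drawer_front, top}
6. cam@(-1, 1) [-x clear] — {back_panel, cam, divider, dowel, drawer_front, top}
7. stretcher@(0, 2) [-x clear] — {back_panel, cam, divider, dowel, drawer_front, stretcher, top}
8. foot@(-1, 2) [-x clear] — {back_panel, cam, divider, dowel, drawer_front, foot, stretcher, top}
9. shelf@(-1, 0) [-y clear] — {back_panel, cam, divider, dowel, drawer_front, foot, shelf, stretcher, top}
10. runner@(-2, 0) [-y clear] — {back_panel, cam, divider, dowel, drawer_front, foot, runner, shelf, stretcher, top}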